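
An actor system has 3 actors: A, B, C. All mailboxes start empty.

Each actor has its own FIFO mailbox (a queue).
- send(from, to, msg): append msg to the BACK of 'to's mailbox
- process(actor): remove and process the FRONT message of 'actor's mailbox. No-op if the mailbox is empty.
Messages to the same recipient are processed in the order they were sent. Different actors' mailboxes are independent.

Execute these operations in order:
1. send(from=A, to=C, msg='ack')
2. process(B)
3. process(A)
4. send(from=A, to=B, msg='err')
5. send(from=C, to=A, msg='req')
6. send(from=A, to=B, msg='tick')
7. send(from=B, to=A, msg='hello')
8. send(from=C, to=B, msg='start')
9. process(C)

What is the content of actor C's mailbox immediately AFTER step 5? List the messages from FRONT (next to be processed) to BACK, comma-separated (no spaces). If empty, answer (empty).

After 1 (send(from=A, to=C, msg='ack')): A:[] B:[] C:[ack]
After 2 (process(B)): A:[] B:[] C:[ack]
After 3 (process(A)): A:[] B:[] C:[ack]
After 4 (send(from=A, to=B, msg='err')): A:[] B:[err] C:[ack]
After 5 (send(from=C, to=A, msg='req')): A:[req] B:[err] C:[ack]

ack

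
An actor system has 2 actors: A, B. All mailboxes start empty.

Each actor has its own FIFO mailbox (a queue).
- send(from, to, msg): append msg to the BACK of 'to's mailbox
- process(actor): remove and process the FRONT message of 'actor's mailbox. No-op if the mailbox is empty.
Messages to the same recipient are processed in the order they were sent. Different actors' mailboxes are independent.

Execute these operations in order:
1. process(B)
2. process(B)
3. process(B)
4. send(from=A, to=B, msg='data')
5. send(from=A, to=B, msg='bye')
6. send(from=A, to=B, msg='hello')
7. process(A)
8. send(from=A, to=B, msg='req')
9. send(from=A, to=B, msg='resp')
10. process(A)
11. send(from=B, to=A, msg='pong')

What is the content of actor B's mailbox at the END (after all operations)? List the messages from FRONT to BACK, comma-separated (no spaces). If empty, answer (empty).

Answer: data,bye,hello,req,resp

Derivation:
After 1 (process(B)): A:[] B:[]
After 2 (process(B)): A:[] B:[]
After 3 (process(B)): A:[] B:[]
After 4 (send(from=A, to=B, msg='data')): A:[] B:[data]
After 5 (send(from=A, to=B, msg='bye')): A:[] B:[data,bye]
After 6 (send(from=A, to=B, msg='hello')): A:[] B:[data,bye,hello]
After 7 (process(A)): A:[] B:[data,bye,hello]
After 8 (send(from=A, to=B, msg='req')): A:[] B:[data,bye,hello,req]
After 9 (send(from=A, to=B, msg='resp')): A:[] B:[data,bye,hello,req,resp]
After 10 (process(A)): A:[] B:[data,bye,hello,req,resp]
After 11 (send(from=B, to=A, msg='pong')): A:[pong] B:[data,bye,hello,req,resp]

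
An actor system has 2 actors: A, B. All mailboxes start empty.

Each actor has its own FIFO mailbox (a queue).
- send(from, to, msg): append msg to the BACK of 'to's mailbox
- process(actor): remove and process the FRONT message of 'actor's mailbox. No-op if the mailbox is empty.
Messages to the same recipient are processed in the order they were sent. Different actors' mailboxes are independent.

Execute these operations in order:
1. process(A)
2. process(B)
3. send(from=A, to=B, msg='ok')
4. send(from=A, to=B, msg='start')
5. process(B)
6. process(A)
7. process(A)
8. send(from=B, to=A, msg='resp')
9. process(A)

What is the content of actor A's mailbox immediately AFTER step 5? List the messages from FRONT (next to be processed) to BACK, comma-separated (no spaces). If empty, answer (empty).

After 1 (process(A)): A:[] B:[]
After 2 (process(B)): A:[] B:[]
After 3 (send(from=A, to=B, msg='ok')): A:[] B:[ok]
After 4 (send(from=A, to=B, msg='start')): A:[] B:[ok,start]
After 5 (process(B)): A:[] B:[start]

(empty)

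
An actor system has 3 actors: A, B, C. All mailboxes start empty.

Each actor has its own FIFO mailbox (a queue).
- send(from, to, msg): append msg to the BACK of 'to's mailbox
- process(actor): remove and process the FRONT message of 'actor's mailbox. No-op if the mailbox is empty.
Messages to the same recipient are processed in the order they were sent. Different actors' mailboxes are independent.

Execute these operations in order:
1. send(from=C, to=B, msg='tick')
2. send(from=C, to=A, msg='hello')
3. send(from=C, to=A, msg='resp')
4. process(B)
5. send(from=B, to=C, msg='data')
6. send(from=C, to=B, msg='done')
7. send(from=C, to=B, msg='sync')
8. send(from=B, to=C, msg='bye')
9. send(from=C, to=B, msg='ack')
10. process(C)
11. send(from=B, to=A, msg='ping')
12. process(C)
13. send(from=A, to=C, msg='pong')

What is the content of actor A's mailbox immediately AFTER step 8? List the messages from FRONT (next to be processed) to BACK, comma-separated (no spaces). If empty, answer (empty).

After 1 (send(from=C, to=B, msg='tick')): A:[] B:[tick] C:[]
After 2 (send(from=C, to=A, msg='hello')): A:[hello] B:[tick] C:[]
After 3 (send(from=C, to=A, msg='resp')): A:[hello,resp] B:[tick] C:[]
After 4 (process(B)): A:[hello,resp] B:[] C:[]
After 5 (send(from=B, to=C, msg='data')): A:[hello,resp] B:[] C:[data]
After 6 (send(from=C, to=B, msg='done')): A:[hello,resp] B:[done] C:[data]
After 7 (send(from=C, to=B, msg='sync')): A:[hello,resp] B:[done,sync] C:[data]
After 8 (send(from=B, to=C, msg='bye')): A:[hello,resp] B:[done,sync] C:[data,bye]

hello,resp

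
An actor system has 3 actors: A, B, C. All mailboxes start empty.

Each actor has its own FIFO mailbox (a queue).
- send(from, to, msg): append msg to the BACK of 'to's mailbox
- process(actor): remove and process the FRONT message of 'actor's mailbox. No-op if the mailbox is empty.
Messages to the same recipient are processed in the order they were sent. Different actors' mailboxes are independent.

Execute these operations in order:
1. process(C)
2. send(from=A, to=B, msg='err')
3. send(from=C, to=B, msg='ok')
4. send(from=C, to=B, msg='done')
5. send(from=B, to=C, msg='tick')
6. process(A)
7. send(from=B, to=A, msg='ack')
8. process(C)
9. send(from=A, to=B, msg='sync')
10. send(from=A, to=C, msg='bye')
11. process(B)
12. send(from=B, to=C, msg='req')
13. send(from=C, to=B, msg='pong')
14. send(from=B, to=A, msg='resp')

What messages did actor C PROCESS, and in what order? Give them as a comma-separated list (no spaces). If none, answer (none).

After 1 (process(C)): A:[] B:[] C:[]
After 2 (send(from=A, to=B, msg='err')): A:[] B:[err] C:[]
After 3 (send(from=C, to=B, msg='ok')): A:[] B:[err,ok] C:[]
After 4 (send(from=C, to=B, msg='done')): A:[] B:[err,ok,done] C:[]
After 5 (send(from=B, to=C, msg='tick')): A:[] B:[err,ok,done] C:[tick]
After 6 (process(A)): A:[] B:[err,ok,done] C:[tick]
After 7 (send(from=B, to=A, msg='ack')): A:[ack] B:[err,ok,done] C:[tick]
After 8 (process(C)): A:[ack] B:[err,ok,done] C:[]
After 9 (send(from=A, to=B, msg='sync')): A:[ack] B:[err,ok,done,sync] C:[]
After 10 (send(from=A, to=C, msg='bye')): A:[ack] B:[err,ok,done,sync] C:[bye]
After 11 (process(B)): A:[ack] B:[ok,done,sync] C:[bye]
After 12 (send(from=B, to=C, msg='req')): A:[ack] B:[ok,done,sync] C:[bye,req]
After 13 (send(from=C, to=B, msg='pong')): A:[ack] B:[ok,done,sync,pong] C:[bye,req]
After 14 (send(from=B, to=A, msg='resp')): A:[ack,resp] B:[ok,done,sync,pong] C:[bye,req]

Answer: tick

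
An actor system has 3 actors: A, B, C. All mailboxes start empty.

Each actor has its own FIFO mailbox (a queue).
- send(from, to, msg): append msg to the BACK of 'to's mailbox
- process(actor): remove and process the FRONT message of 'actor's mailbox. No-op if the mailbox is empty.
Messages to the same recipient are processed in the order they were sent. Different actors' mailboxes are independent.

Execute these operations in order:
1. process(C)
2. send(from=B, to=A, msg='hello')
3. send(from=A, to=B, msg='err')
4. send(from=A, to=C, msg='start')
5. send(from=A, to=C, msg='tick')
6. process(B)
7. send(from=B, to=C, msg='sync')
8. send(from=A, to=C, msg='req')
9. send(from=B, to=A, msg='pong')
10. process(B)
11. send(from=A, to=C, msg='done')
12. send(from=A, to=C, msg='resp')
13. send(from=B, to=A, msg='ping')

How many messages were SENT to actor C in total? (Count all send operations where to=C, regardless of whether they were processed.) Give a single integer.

Answer: 6

Derivation:
After 1 (process(C)): A:[] B:[] C:[]
After 2 (send(from=B, to=A, msg='hello')): A:[hello] B:[] C:[]
After 3 (send(from=A, to=B, msg='err')): A:[hello] B:[err] C:[]
After 4 (send(from=A, to=C, msg='start')): A:[hello] B:[err] C:[start]
After 5 (send(from=A, to=C, msg='tick')): A:[hello] B:[err] C:[start,tick]
After 6 (process(B)): A:[hello] B:[] C:[start,tick]
After 7 (send(from=B, to=C, msg='sync')): A:[hello] B:[] C:[start,tick,sync]
After 8 (send(from=A, to=C, msg='req')): A:[hello] B:[] C:[start,tick,sync,req]
After 9 (send(from=B, to=A, msg='pong')): A:[hello,pong] B:[] C:[start,tick,sync,req]
After 10 (process(B)): A:[hello,pong] B:[] C:[start,tick,sync,req]
After 11 (send(from=A, to=C, msg='done')): A:[hello,pong] B:[] C:[start,tick,sync,req,done]
After 12 (send(from=A, to=C, msg='resp')): A:[hello,pong] B:[] C:[start,tick,sync,req,done,resp]
After 13 (send(from=B, to=A, msg='ping')): A:[hello,pong,ping] B:[] C:[start,tick,sync,req,done,resp]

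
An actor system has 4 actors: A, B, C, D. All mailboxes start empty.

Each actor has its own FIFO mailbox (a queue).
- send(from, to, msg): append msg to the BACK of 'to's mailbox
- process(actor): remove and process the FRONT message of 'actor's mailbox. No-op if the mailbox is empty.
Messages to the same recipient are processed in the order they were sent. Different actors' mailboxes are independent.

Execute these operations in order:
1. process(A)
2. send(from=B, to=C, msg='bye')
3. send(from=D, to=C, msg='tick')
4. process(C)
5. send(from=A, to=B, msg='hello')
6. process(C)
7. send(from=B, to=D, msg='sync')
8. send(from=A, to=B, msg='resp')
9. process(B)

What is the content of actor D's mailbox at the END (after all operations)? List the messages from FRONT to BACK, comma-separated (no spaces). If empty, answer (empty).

After 1 (process(A)): A:[] B:[] C:[] D:[]
After 2 (send(from=B, to=C, msg='bye')): A:[] B:[] C:[bye] D:[]
After 3 (send(from=D, to=C, msg='tick')): A:[] B:[] C:[bye,tick] D:[]
After 4 (process(C)): A:[] B:[] C:[tick] D:[]
After 5 (send(from=A, to=B, msg='hello')): A:[] B:[hello] C:[tick] D:[]
After 6 (process(C)): A:[] B:[hello] C:[] D:[]
After 7 (send(from=B, to=D, msg='sync')): A:[] B:[hello] C:[] D:[sync]
After 8 (send(from=A, to=B, msg='resp')): A:[] B:[hello,resp] C:[] D:[sync]
After 9 (process(B)): A:[] B:[resp] C:[] D:[sync]

Answer: sync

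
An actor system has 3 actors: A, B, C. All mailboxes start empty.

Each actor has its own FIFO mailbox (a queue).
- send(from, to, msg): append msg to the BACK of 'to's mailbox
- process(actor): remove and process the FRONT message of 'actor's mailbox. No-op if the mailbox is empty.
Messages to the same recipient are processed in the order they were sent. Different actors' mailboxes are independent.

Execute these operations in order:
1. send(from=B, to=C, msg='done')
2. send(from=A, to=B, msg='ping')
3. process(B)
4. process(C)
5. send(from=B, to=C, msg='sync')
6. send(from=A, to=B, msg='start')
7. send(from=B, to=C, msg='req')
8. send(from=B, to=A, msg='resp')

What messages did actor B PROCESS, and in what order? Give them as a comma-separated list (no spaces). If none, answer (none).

After 1 (send(from=B, to=C, msg='done')): A:[] B:[] C:[done]
After 2 (send(from=A, to=B, msg='ping')): A:[] B:[ping] C:[done]
After 3 (process(B)): A:[] B:[] C:[done]
After 4 (process(C)): A:[] B:[] C:[]
After 5 (send(from=B, to=C, msg='sync')): A:[] B:[] C:[sync]
After 6 (send(from=A, to=B, msg='start')): A:[] B:[start] C:[sync]
After 7 (send(from=B, to=C, msg='req')): A:[] B:[start] C:[sync,req]
After 8 (send(from=B, to=A, msg='resp')): A:[resp] B:[start] C:[sync,req]

Answer: ping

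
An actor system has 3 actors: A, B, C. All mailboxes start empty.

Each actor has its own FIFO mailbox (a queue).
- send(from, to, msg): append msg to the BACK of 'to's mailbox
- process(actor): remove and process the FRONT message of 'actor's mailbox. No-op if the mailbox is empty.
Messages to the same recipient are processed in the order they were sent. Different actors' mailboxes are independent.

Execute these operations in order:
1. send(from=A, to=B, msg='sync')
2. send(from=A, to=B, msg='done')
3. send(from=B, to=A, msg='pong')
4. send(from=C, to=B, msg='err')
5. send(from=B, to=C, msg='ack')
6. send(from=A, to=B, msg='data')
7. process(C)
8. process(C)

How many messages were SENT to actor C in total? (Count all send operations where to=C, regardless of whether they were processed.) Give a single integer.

Answer: 1

Derivation:
After 1 (send(from=A, to=B, msg='sync')): A:[] B:[sync] C:[]
After 2 (send(from=A, to=B, msg='done')): A:[] B:[sync,done] C:[]
After 3 (send(from=B, to=A, msg='pong')): A:[pong] B:[sync,done] C:[]
After 4 (send(from=C, to=B, msg='err')): A:[pong] B:[sync,done,err] C:[]
After 5 (send(from=B, to=C, msg='ack')): A:[pong] B:[sync,done,err] C:[ack]
After 6 (send(from=A, to=B, msg='data')): A:[pong] B:[sync,done,err,data] C:[ack]
After 7 (process(C)): A:[pong] B:[sync,done,err,data] C:[]
After 8 (process(C)): A:[pong] B:[sync,done,err,data] C:[]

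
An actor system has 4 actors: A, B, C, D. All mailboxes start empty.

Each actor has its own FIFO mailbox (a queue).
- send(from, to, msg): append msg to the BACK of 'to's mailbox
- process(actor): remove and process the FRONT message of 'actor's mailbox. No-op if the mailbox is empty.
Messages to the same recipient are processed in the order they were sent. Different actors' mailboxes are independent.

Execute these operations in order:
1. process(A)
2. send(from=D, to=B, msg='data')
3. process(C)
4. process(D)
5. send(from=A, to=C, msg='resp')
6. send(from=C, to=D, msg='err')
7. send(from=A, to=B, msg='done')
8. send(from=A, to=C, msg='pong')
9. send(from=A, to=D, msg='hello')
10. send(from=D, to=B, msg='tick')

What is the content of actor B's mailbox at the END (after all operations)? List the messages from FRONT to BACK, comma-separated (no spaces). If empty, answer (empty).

Answer: data,done,tick

Derivation:
After 1 (process(A)): A:[] B:[] C:[] D:[]
After 2 (send(from=D, to=B, msg='data')): A:[] B:[data] C:[] D:[]
After 3 (process(C)): A:[] B:[data] C:[] D:[]
After 4 (process(D)): A:[] B:[data] C:[] D:[]
After 5 (send(from=A, to=C, msg='resp')): A:[] B:[data] C:[resp] D:[]
After 6 (send(from=C, to=D, msg='err')): A:[] B:[data] C:[resp] D:[err]
After 7 (send(from=A, to=B, msg='done')): A:[] B:[data,done] C:[resp] D:[err]
After 8 (send(from=A, to=C, msg='pong')): A:[] B:[data,done] C:[resp,pong] D:[err]
After 9 (send(from=A, to=D, msg='hello')): A:[] B:[data,done] C:[resp,pong] D:[err,hello]
After 10 (send(from=D, to=B, msg='tick')): A:[] B:[data,done,tick] C:[resp,pong] D:[err,hello]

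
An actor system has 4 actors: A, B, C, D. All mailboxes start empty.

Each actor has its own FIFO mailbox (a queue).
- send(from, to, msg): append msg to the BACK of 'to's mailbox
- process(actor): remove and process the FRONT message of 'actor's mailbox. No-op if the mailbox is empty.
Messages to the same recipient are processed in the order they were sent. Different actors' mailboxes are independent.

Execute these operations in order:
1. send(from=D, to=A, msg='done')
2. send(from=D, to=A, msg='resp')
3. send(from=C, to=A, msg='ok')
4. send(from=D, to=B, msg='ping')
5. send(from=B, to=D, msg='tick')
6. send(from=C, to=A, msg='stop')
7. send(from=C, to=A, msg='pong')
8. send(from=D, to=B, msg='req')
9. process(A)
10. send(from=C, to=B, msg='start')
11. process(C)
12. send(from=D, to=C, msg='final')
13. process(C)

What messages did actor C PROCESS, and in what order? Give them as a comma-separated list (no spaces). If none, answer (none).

Answer: final

Derivation:
After 1 (send(from=D, to=A, msg='done')): A:[done] B:[] C:[] D:[]
After 2 (send(from=D, to=A, msg='resp')): A:[done,resp] B:[] C:[] D:[]
After 3 (send(from=C, to=A, msg='ok')): A:[done,resp,ok] B:[] C:[] D:[]
After 4 (send(from=D, to=B, msg='ping')): A:[done,resp,ok] B:[ping] C:[] D:[]
After 5 (send(from=B, to=D, msg='tick')): A:[done,resp,ok] B:[ping] C:[] D:[tick]
After 6 (send(from=C, to=A, msg='stop')): A:[done,resp,ok,stop] B:[ping] C:[] D:[tick]
After 7 (send(from=C, to=A, msg='pong')): A:[done,resp,ok,stop,pong] B:[ping] C:[] D:[tick]
After 8 (send(from=D, to=B, msg='req')): A:[done,resp,ok,stop,pong] B:[ping,req] C:[] D:[tick]
After 9 (process(A)): A:[resp,ok,stop,pong] B:[ping,req] C:[] D:[tick]
After 10 (send(from=C, to=B, msg='start')): A:[resp,ok,stop,pong] B:[ping,req,start] C:[] D:[tick]
After 11 (process(C)): A:[resp,ok,stop,pong] B:[ping,req,start] C:[] D:[tick]
After 12 (send(from=D, to=C, msg='final')): A:[resp,ok,stop,pong] B:[ping,req,start] C:[final] D:[tick]
After 13 (process(C)): A:[resp,ok,stop,pong] B:[ping,req,start] C:[] D:[tick]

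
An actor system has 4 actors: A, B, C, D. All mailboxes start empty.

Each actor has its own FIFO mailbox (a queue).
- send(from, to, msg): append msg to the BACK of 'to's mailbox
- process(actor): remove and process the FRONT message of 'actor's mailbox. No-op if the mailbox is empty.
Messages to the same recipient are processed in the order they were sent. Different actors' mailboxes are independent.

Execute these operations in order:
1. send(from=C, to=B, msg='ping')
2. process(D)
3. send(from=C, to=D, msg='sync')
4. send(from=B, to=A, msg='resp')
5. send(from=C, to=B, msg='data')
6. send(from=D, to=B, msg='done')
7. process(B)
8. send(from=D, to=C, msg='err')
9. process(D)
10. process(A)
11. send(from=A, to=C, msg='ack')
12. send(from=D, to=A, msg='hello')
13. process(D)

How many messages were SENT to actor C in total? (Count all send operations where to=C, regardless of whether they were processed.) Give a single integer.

After 1 (send(from=C, to=B, msg='ping')): A:[] B:[ping] C:[] D:[]
After 2 (process(D)): A:[] B:[ping] C:[] D:[]
After 3 (send(from=C, to=D, msg='sync')): A:[] B:[ping] C:[] D:[sync]
After 4 (send(from=B, to=A, msg='resp')): A:[resp] B:[ping] C:[] D:[sync]
After 5 (send(from=C, to=B, msg='data')): A:[resp] B:[ping,data] C:[] D:[sync]
After 6 (send(from=D, to=B, msg='done')): A:[resp] B:[ping,data,done] C:[] D:[sync]
After 7 (process(B)): A:[resp] B:[data,done] C:[] D:[sync]
After 8 (send(from=D, to=C, msg='err')): A:[resp] B:[data,done] C:[err] D:[sync]
After 9 (process(D)): A:[resp] B:[data,done] C:[err] D:[]
After 10 (process(A)): A:[] B:[data,done] C:[err] D:[]
After 11 (send(from=A, to=C, msg='ack')): A:[] B:[data,done] C:[err,ack] D:[]
After 12 (send(from=D, to=A, msg='hello')): A:[hello] B:[data,done] C:[err,ack] D:[]
After 13 (process(D)): A:[hello] B:[data,done] C:[err,ack] D:[]

Answer: 2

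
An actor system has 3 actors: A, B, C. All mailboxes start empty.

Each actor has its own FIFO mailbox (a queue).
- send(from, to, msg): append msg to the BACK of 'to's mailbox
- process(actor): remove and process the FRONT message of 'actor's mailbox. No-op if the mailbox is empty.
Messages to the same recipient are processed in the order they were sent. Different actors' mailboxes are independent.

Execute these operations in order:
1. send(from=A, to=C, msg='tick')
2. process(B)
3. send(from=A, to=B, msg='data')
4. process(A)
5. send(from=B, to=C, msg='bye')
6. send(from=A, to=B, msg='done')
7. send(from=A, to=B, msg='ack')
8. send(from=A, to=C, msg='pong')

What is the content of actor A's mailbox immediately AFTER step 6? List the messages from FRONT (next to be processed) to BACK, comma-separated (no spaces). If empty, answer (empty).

After 1 (send(from=A, to=C, msg='tick')): A:[] B:[] C:[tick]
After 2 (process(B)): A:[] B:[] C:[tick]
After 3 (send(from=A, to=B, msg='data')): A:[] B:[data] C:[tick]
After 4 (process(A)): A:[] B:[data] C:[tick]
After 5 (send(from=B, to=C, msg='bye')): A:[] B:[data] C:[tick,bye]
After 6 (send(from=A, to=B, msg='done')): A:[] B:[data,done] C:[tick,bye]

(empty)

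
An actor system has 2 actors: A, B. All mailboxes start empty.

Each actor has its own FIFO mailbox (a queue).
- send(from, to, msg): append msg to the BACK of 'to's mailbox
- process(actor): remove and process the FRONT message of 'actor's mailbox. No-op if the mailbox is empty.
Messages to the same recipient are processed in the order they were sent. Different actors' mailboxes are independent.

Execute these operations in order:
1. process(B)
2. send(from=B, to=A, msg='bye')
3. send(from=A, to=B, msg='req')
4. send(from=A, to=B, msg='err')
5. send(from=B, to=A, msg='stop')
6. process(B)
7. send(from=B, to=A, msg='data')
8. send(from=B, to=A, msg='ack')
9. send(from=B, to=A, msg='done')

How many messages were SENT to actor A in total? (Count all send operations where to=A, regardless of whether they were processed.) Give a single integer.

Answer: 5

Derivation:
After 1 (process(B)): A:[] B:[]
After 2 (send(from=B, to=A, msg='bye')): A:[bye] B:[]
After 3 (send(from=A, to=B, msg='req')): A:[bye] B:[req]
After 4 (send(from=A, to=B, msg='err')): A:[bye] B:[req,err]
After 5 (send(from=B, to=A, msg='stop')): A:[bye,stop] B:[req,err]
After 6 (process(B)): A:[bye,stop] B:[err]
After 7 (send(from=B, to=A, msg='data')): A:[bye,stop,data] B:[err]
After 8 (send(from=B, to=A, msg='ack')): A:[bye,stop,data,ack] B:[err]
After 9 (send(from=B, to=A, msg='done')): A:[bye,stop,data,ack,done] B:[err]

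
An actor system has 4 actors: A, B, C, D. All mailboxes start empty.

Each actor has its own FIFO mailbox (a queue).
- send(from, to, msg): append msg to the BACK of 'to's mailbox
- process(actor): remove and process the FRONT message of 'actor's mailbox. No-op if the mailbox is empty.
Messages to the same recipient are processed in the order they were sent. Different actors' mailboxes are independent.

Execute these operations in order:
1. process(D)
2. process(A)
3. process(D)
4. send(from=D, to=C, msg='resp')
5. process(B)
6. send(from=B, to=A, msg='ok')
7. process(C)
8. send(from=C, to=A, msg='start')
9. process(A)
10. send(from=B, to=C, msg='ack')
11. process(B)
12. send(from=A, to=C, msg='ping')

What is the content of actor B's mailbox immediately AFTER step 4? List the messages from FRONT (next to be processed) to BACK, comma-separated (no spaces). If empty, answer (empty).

After 1 (process(D)): A:[] B:[] C:[] D:[]
After 2 (process(A)): A:[] B:[] C:[] D:[]
After 3 (process(D)): A:[] B:[] C:[] D:[]
After 4 (send(from=D, to=C, msg='resp')): A:[] B:[] C:[resp] D:[]

(empty)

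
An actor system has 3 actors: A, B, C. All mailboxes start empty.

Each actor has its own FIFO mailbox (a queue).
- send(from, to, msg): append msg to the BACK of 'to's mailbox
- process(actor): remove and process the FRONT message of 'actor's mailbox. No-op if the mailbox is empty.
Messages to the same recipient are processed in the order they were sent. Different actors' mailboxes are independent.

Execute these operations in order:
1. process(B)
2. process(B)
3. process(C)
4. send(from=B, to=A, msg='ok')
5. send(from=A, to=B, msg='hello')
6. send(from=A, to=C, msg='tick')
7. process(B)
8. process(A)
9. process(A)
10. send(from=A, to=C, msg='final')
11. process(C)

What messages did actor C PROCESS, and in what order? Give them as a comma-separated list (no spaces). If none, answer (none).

Answer: tick

Derivation:
After 1 (process(B)): A:[] B:[] C:[]
After 2 (process(B)): A:[] B:[] C:[]
After 3 (process(C)): A:[] B:[] C:[]
After 4 (send(from=B, to=A, msg='ok')): A:[ok] B:[] C:[]
After 5 (send(from=A, to=B, msg='hello')): A:[ok] B:[hello] C:[]
After 6 (send(from=A, to=C, msg='tick')): A:[ok] B:[hello] C:[tick]
After 7 (process(B)): A:[ok] B:[] C:[tick]
After 8 (process(A)): A:[] B:[] C:[tick]
After 9 (process(A)): A:[] B:[] C:[tick]
After 10 (send(from=A, to=C, msg='final')): A:[] B:[] C:[tick,final]
After 11 (process(C)): A:[] B:[] C:[final]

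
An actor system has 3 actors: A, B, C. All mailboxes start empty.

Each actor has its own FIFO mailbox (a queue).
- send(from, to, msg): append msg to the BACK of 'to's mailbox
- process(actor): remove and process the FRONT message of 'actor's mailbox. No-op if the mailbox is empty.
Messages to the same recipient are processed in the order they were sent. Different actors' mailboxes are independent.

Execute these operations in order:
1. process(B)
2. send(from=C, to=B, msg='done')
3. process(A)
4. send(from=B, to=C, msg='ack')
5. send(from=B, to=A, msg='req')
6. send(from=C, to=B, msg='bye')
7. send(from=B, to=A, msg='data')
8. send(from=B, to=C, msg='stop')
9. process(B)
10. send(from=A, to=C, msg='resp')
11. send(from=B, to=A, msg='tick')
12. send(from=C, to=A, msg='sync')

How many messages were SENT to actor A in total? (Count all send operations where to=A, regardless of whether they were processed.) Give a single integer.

After 1 (process(B)): A:[] B:[] C:[]
After 2 (send(from=C, to=B, msg='done')): A:[] B:[done] C:[]
After 3 (process(A)): A:[] B:[done] C:[]
After 4 (send(from=B, to=C, msg='ack')): A:[] B:[done] C:[ack]
After 5 (send(from=B, to=A, msg='req')): A:[req] B:[done] C:[ack]
After 6 (send(from=C, to=B, msg='bye')): A:[req] B:[done,bye] C:[ack]
After 7 (send(from=B, to=A, msg='data')): A:[req,data] B:[done,bye] C:[ack]
After 8 (send(from=B, to=C, msg='stop')): A:[req,data] B:[done,bye] C:[ack,stop]
After 9 (process(B)): A:[req,data] B:[bye] C:[ack,stop]
After 10 (send(from=A, to=C, msg='resp')): A:[req,data] B:[bye] C:[ack,stop,resp]
After 11 (send(from=B, to=A, msg='tick')): A:[req,data,tick] B:[bye] C:[ack,stop,resp]
After 12 (send(from=C, to=A, msg='sync')): A:[req,data,tick,sync] B:[bye] C:[ack,stop,resp]

Answer: 4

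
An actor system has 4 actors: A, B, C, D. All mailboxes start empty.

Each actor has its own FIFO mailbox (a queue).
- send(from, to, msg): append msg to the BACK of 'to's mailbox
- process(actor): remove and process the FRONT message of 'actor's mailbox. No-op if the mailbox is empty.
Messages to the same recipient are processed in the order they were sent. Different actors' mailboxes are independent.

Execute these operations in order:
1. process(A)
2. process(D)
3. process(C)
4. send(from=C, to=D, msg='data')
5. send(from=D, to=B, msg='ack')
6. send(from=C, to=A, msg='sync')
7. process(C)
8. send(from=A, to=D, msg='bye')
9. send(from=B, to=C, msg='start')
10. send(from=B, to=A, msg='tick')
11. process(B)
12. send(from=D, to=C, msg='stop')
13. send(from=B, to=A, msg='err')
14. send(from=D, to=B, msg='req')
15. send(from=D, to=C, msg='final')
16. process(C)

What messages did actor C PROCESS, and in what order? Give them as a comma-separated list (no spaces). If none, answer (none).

After 1 (process(A)): A:[] B:[] C:[] D:[]
After 2 (process(D)): A:[] B:[] C:[] D:[]
After 3 (process(C)): A:[] B:[] C:[] D:[]
After 4 (send(from=C, to=D, msg='data')): A:[] B:[] C:[] D:[data]
After 5 (send(from=D, to=B, msg='ack')): A:[] B:[ack] C:[] D:[data]
After 6 (send(from=C, to=A, msg='sync')): A:[sync] B:[ack] C:[] D:[data]
After 7 (process(C)): A:[sync] B:[ack] C:[] D:[data]
After 8 (send(from=A, to=D, msg='bye')): A:[sync] B:[ack] C:[] D:[data,bye]
After 9 (send(from=B, to=C, msg='start')): A:[sync] B:[ack] C:[start] D:[data,bye]
After 10 (send(from=B, to=A, msg='tick')): A:[sync,tick] B:[ack] C:[start] D:[data,bye]
After 11 (process(B)): A:[sync,tick] B:[] C:[start] D:[data,bye]
After 12 (send(from=D, to=C, msg='stop')): A:[sync,tick] B:[] C:[start,stop] D:[data,bye]
After 13 (send(from=B, to=A, msg='err')): A:[sync,tick,err] B:[] C:[start,stop] D:[data,bye]
After 14 (send(from=D, to=B, msg='req')): A:[sync,tick,err] B:[req] C:[start,stop] D:[data,bye]
After 15 (send(from=D, to=C, msg='final')): A:[sync,tick,err] B:[req] C:[start,stop,final] D:[data,bye]
After 16 (process(C)): A:[sync,tick,err] B:[req] C:[stop,final] D:[data,bye]

Answer: start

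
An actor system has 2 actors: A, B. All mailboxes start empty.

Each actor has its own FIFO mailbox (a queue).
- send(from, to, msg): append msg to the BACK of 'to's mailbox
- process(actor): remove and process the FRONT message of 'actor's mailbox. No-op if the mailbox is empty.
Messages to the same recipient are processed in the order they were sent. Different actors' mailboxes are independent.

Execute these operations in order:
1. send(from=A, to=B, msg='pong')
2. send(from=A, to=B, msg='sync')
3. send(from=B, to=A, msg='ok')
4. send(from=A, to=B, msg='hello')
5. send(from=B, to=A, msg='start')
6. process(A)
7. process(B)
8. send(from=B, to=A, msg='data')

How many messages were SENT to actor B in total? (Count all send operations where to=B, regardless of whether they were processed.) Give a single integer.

Answer: 3

Derivation:
After 1 (send(from=A, to=B, msg='pong')): A:[] B:[pong]
After 2 (send(from=A, to=B, msg='sync')): A:[] B:[pong,sync]
After 3 (send(from=B, to=A, msg='ok')): A:[ok] B:[pong,sync]
After 4 (send(from=A, to=B, msg='hello')): A:[ok] B:[pong,sync,hello]
After 5 (send(from=B, to=A, msg='start')): A:[ok,start] B:[pong,sync,hello]
After 6 (process(A)): A:[start] B:[pong,sync,hello]
After 7 (process(B)): A:[start] B:[sync,hello]
After 8 (send(from=B, to=A, msg='data')): A:[start,data] B:[sync,hello]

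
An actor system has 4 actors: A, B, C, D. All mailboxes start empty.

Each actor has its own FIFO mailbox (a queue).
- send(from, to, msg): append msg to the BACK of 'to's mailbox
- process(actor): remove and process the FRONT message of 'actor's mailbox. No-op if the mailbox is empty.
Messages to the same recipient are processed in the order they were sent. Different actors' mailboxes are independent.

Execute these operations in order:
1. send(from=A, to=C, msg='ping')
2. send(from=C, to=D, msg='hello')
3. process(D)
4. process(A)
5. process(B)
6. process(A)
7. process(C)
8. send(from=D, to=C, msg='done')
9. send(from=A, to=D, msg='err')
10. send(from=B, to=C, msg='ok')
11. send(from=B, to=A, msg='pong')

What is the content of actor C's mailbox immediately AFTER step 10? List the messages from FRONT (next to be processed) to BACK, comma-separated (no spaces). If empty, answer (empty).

After 1 (send(from=A, to=C, msg='ping')): A:[] B:[] C:[ping] D:[]
After 2 (send(from=C, to=D, msg='hello')): A:[] B:[] C:[ping] D:[hello]
After 3 (process(D)): A:[] B:[] C:[ping] D:[]
After 4 (process(A)): A:[] B:[] C:[ping] D:[]
After 5 (process(B)): A:[] B:[] C:[ping] D:[]
After 6 (process(A)): A:[] B:[] C:[ping] D:[]
After 7 (process(C)): A:[] B:[] C:[] D:[]
After 8 (send(from=D, to=C, msg='done')): A:[] B:[] C:[done] D:[]
After 9 (send(from=A, to=D, msg='err')): A:[] B:[] C:[done] D:[err]
After 10 (send(from=B, to=C, msg='ok')): A:[] B:[] C:[done,ok] D:[err]

done,ok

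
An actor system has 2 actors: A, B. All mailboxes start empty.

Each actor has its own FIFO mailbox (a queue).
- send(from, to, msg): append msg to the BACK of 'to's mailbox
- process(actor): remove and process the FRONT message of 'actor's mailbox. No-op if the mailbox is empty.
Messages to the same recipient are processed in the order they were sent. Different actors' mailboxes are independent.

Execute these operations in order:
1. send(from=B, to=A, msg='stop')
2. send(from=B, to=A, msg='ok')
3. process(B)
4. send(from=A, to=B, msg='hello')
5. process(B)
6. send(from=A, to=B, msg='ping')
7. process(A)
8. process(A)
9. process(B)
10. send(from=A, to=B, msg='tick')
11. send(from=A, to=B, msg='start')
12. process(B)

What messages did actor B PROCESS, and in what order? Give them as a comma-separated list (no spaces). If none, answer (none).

After 1 (send(from=B, to=A, msg='stop')): A:[stop] B:[]
After 2 (send(from=B, to=A, msg='ok')): A:[stop,ok] B:[]
After 3 (process(B)): A:[stop,ok] B:[]
After 4 (send(from=A, to=B, msg='hello')): A:[stop,ok] B:[hello]
After 5 (process(B)): A:[stop,ok] B:[]
After 6 (send(from=A, to=B, msg='ping')): A:[stop,ok] B:[ping]
After 7 (process(A)): A:[ok] B:[ping]
After 8 (process(A)): A:[] B:[ping]
After 9 (process(B)): A:[] B:[]
After 10 (send(from=A, to=B, msg='tick')): A:[] B:[tick]
After 11 (send(from=A, to=B, msg='start')): A:[] B:[tick,start]
After 12 (process(B)): A:[] B:[start]

Answer: hello,ping,tick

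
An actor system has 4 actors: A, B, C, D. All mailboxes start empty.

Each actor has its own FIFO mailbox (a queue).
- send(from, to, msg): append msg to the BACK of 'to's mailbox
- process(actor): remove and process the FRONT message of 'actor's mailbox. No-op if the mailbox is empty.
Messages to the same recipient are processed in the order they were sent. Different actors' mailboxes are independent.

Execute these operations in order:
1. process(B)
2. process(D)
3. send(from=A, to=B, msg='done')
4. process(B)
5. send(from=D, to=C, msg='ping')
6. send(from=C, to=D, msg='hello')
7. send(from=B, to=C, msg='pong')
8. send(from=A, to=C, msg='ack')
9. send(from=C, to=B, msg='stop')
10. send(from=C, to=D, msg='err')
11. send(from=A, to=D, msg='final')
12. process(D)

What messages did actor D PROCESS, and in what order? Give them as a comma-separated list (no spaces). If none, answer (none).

Answer: hello

Derivation:
After 1 (process(B)): A:[] B:[] C:[] D:[]
After 2 (process(D)): A:[] B:[] C:[] D:[]
After 3 (send(from=A, to=B, msg='done')): A:[] B:[done] C:[] D:[]
After 4 (process(B)): A:[] B:[] C:[] D:[]
After 5 (send(from=D, to=C, msg='ping')): A:[] B:[] C:[ping] D:[]
After 6 (send(from=C, to=D, msg='hello')): A:[] B:[] C:[ping] D:[hello]
After 7 (send(from=B, to=C, msg='pong')): A:[] B:[] C:[ping,pong] D:[hello]
After 8 (send(from=A, to=C, msg='ack')): A:[] B:[] C:[ping,pong,ack] D:[hello]
After 9 (send(from=C, to=B, msg='stop')): A:[] B:[stop] C:[ping,pong,ack] D:[hello]
After 10 (send(from=C, to=D, msg='err')): A:[] B:[stop] C:[ping,pong,ack] D:[hello,err]
After 11 (send(from=A, to=D, msg='final')): A:[] B:[stop] C:[ping,pong,ack] D:[hello,err,final]
After 12 (process(D)): A:[] B:[stop] C:[ping,pong,ack] D:[err,final]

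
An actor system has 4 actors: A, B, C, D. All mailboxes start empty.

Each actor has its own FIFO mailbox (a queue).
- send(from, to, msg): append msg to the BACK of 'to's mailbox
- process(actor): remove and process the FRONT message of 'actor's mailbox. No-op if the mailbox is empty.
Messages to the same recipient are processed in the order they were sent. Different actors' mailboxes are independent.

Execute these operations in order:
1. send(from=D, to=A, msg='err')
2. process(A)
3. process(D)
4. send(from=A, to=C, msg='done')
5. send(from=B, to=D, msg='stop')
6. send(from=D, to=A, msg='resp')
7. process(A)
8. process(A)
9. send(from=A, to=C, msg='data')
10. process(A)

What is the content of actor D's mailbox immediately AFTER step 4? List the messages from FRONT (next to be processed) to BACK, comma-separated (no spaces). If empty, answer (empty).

After 1 (send(from=D, to=A, msg='err')): A:[err] B:[] C:[] D:[]
After 2 (process(A)): A:[] B:[] C:[] D:[]
After 3 (process(D)): A:[] B:[] C:[] D:[]
After 4 (send(from=A, to=C, msg='done')): A:[] B:[] C:[done] D:[]

(empty)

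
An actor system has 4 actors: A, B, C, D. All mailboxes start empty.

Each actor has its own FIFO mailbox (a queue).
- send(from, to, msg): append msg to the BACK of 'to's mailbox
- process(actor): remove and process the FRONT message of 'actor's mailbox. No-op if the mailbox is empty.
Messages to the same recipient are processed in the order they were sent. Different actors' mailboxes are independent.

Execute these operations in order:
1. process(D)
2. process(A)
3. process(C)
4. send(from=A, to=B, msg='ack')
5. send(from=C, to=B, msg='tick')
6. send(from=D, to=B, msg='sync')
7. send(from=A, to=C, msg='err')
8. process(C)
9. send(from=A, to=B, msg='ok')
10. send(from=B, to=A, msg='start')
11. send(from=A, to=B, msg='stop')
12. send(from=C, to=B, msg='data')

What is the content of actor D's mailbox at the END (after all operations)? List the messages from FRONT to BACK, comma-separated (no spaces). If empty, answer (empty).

After 1 (process(D)): A:[] B:[] C:[] D:[]
After 2 (process(A)): A:[] B:[] C:[] D:[]
After 3 (process(C)): A:[] B:[] C:[] D:[]
After 4 (send(from=A, to=B, msg='ack')): A:[] B:[ack] C:[] D:[]
After 5 (send(from=C, to=B, msg='tick')): A:[] B:[ack,tick] C:[] D:[]
After 6 (send(from=D, to=B, msg='sync')): A:[] B:[ack,tick,sync] C:[] D:[]
After 7 (send(from=A, to=C, msg='err')): A:[] B:[ack,tick,sync] C:[err] D:[]
After 8 (process(C)): A:[] B:[ack,tick,sync] C:[] D:[]
After 9 (send(from=A, to=B, msg='ok')): A:[] B:[ack,tick,sync,ok] C:[] D:[]
After 10 (send(from=B, to=A, msg='start')): A:[start] B:[ack,tick,sync,ok] C:[] D:[]
After 11 (send(from=A, to=B, msg='stop')): A:[start] B:[ack,tick,sync,ok,stop] C:[] D:[]
After 12 (send(from=C, to=B, msg='data')): A:[start] B:[ack,tick,sync,ok,stop,data] C:[] D:[]

Answer: (empty)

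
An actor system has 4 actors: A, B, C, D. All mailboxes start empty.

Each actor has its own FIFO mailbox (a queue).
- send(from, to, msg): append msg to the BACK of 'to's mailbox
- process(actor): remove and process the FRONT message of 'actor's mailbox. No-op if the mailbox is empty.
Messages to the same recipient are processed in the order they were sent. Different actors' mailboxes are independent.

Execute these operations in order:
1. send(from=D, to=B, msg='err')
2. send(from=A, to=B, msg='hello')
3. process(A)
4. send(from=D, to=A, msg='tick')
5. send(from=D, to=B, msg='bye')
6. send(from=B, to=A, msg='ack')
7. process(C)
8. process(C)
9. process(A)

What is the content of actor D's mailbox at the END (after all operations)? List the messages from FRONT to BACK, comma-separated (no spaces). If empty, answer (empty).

After 1 (send(from=D, to=B, msg='err')): A:[] B:[err] C:[] D:[]
After 2 (send(from=A, to=B, msg='hello')): A:[] B:[err,hello] C:[] D:[]
After 3 (process(A)): A:[] B:[err,hello] C:[] D:[]
After 4 (send(from=D, to=A, msg='tick')): A:[tick] B:[err,hello] C:[] D:[]
After 5 (send(from=D, to=B, msg='bye')): A:[tick] B:[err,hello,bye] C:[] D:[]
After 6 (send(from=B, to=A, msg='ack')): A:[tick,ack] B:[err,hello,bye] C:[] D:[]
After 7 (process(C)): A:[tick,ack] B:[err,hello,bye] C:[] D:[]
After 8 (process(C)): A:[tick,ack] B:[err,hello,bye] C:[] D:[]
After 9 (process(A)): A:[ack] B:[err,hello,bye] C:[] D:[]

Answer: (empty)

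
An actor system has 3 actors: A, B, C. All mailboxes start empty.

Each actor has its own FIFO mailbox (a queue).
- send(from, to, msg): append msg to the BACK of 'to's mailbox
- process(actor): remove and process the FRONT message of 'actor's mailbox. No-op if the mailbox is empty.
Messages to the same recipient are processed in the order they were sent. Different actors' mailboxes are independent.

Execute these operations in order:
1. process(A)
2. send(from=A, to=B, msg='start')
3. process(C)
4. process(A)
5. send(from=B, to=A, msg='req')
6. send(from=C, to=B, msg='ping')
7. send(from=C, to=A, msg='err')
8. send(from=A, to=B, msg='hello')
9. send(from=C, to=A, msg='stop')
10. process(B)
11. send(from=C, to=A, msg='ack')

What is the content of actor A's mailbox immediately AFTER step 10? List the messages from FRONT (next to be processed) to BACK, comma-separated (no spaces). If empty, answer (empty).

After 1 (process(A)): A:[] B:[] C:[]
After 2 (send(from=A, to=B, msg='start')): A:[] B:[start] C:[]
After 3 (process(C)): A:[] B:[start] C:[]
After 4 (process(A)): A:[] B:[start] C:[]
After 5 (send(from=B, to=A, msg='req')): A:[req] B:[start] C:[]
After 6 (send(from=C, to=B, msg='ping')): A:[req] B:[start,ping] C:[]
After 7 (send(from=C, to=A, msg='err')): A:[req,err] B:[start,ping] C:[]
After 8 (send(from=A, to=B, msg='hello')): A:[req,err] B:[start,ping,hello] C:[]
After 9 (send(from=C, to=A, msg='stop')): A:[req,err,stop] B:[start,ping,hello] C:[]
After 10 (process(B)): A:[req,err,stop] B:[ping,hello] C:[]

req,err,stop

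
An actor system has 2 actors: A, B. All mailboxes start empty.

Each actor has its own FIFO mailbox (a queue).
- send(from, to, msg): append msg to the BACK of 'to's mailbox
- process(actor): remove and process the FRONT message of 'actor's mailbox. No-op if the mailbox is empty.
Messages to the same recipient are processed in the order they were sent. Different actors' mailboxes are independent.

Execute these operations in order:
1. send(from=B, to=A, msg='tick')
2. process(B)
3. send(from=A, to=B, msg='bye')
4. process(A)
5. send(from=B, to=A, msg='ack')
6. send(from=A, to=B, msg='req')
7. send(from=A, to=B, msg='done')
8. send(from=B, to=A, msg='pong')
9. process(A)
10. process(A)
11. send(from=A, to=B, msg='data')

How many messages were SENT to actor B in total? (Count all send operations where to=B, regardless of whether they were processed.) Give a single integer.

After 1 (send(from=B, to=A, msg='tick')): A:[tick] B:[]
After 2 (process(B)): A:[tick] B:[]
After 3 (send(from=A, to=B, msg='bye')): A:[tick] B:[bye]
After 4 (process(A)): A:[] B:[bye]
After 5 (send(from=B, to=A, msg='ack')): A:[ack] B:[bye]
After 6 (send(from=A, to=B, msg='req')): A:[ack] B:[bye,req]
After 7 (send(from=A, to=B, msg='done')): A:[ack] B:[bye,req,done]
After 8 (send(from=B, to=A, msg='pong')): A:[ack,pong] B:[bye,req,done]
After 9 (process(A)): A:[pong] B:[bye,req,done]
After 10 (process(A)): A:[] B:[bye,req,done]
After 11 (send(from=A, to=B, msg='data')): A:[] B:[bye,req,done,data]

Answer: 4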